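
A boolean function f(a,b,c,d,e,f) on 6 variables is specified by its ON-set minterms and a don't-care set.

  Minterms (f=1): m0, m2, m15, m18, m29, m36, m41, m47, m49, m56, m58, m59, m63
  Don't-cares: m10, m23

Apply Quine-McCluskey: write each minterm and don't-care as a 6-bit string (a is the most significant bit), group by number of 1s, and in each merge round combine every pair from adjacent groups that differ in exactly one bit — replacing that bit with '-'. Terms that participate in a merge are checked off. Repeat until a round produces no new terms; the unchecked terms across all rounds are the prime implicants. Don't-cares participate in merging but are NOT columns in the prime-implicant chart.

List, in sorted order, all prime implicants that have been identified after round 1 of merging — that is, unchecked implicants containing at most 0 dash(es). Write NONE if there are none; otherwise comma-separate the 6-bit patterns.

010111, 011101, 100100, 101001, 110001

size-2^0 implicants → 000000(✓)  000010(✓)  001010(✓)  001111(✓)  010010(✓)  010111  011101  100100  101001  101111(✓)  110001  111000(✓)  111010(✓)  111011(✓)  111111(✓)
size-2^1 implicants → -01111  0-0010  00-010  0000-0  1-1111  111-11  1110-0  11101-
Unchecked terms (primes): -01111, 0-0010, 00-010, 0000-0, 010111, 011101, 1-1111, 100100, 101001, 110001, 111-11, 1110-0, 11101-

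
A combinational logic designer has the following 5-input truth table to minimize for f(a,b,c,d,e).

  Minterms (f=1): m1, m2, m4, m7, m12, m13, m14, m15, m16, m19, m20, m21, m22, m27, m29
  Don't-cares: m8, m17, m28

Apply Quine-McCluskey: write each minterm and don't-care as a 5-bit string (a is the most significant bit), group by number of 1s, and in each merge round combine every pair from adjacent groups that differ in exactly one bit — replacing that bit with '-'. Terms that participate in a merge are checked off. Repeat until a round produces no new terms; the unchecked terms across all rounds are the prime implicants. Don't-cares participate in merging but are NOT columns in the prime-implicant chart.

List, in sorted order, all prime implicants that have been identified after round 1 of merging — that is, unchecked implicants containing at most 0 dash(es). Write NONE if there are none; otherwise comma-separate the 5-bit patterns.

00010

[col 0] 00001*, 00010, 00100*, 00111*, 01000*, 01100*, 01101*, 01110*, 01111*, 10000*, 10001*, 10011*, 10100*, 10101*, 10110*, 11011*, 11100*, 11101*
[col 1] -0001, -0100*, -1100*, -1101*, 0-100*, 0-111, 01-00, 011-0*, 011-1*, 0110-*, 0111-*, 1-011, 1-100*, 1-101*, 10-00*, 10-01*, 100-1, 1000-*, 101-0, 1010-*, 1110-*
[col 2] --100, -110-, 011--, 1-10-, 10-0-
Prime implicants: --100, -0001, -110-, 0-111, 00010, 01-00, 011--, 1-011, 1-10-, 10-0-, 100-1, 101-0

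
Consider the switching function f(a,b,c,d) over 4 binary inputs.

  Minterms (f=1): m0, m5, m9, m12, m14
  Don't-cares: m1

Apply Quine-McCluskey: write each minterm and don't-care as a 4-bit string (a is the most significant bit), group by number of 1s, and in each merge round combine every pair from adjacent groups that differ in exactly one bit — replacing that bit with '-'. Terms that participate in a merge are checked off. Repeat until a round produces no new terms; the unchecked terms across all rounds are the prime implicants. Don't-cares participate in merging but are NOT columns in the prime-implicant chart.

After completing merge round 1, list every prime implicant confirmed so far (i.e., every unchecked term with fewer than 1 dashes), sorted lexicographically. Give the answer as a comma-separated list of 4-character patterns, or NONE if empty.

NONE

[col 0] 0000*, 0001*, 0101*, 1001*, 1100*, 1110*
[col 1] -001, 0-01, 000-, 11-0
Prime implicants: -001, 0-01, 000-, 11-0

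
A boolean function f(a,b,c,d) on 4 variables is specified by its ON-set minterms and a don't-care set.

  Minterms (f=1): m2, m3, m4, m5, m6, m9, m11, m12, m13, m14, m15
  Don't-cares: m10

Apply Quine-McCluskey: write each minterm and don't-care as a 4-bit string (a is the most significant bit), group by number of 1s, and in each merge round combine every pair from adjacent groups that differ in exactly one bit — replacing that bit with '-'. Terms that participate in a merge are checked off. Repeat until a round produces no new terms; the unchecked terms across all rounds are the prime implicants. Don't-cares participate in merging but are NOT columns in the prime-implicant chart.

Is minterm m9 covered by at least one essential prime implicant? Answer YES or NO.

YES

Round 0: 0010✓ 0011✓ 0100✓ 0101✓ 0110✓ 1001✓ 1010✓ 1011✓ 1100✓ 1101✓ 1110✓ 1111✓
Round 1: -010✓ -011✓ -100✓ -101✓ -110✓ 0-10✓ 001-✓ 01-0✓ 010-✓ 1-01✓ 1-10✓ 1-11✓ 10-1✓ 101-✓ 11-0✓ 11-1✓ 110-✓ 111-✓
Round 2: --10 -01- -1-0 -10- 1--1 1-1- 11--
PIs = {--10, -01-, -1-0, -10-, 1--1, 1-1-, 11--}
Coverage chart:
  m2: --10,-01-
  m3: -01- ←essential
  m4: -1-0,-10-
  m5: -10- ←essential
  m6: --10,-1-0
  m9: 1--1 ←essential
  m11: -01-,1--1,1-1-
  m12: -1-0,-10-,11--
  m13: -10-,1--1,11--
  m14: --10,-1-0,1-1-,11--
  m15: 1--1,1-1-,11--
Essential: -01-, -10-, 1--1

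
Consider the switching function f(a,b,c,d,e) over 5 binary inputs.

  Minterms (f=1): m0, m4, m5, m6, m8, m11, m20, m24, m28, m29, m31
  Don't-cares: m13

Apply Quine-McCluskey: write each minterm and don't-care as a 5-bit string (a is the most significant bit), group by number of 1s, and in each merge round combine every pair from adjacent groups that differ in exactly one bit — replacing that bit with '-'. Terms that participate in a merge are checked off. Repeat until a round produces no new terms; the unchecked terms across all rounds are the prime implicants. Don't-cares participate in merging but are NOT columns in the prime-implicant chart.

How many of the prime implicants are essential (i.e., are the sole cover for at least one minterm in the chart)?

size-2^0 implicants → 00000(✓)  00100(✓)  00101(✓)  00110(✓)  01000(✓)  01011  01101(✓)  10100(✓)  11000(✓)  11100(✓)  11101(✓)  11111(✓)
size-2^1 implicants → -0100  -1000  -1101  0-000  0-101  00-00  001-0  0010-  1-100  11-00  111-1  1110-
Unchecked terms (primes): -0100, -1000, -1101, 0-000, 0-101, 00-00, 001-0, 0010-, 01011, 1-100, 11-00, 111-1, 1110-
Minterm coverage:
  m0 ⊆ 0-000,00-00
  m4 ⊆ -0100,00-00,001-0,0010-
  m5 ⊆ 0-101,0010-
  m6 ⊆ 001-0 [E]
  m8 ⊆ -1000,0-000
  m11 ⊆ 01011 [E]
  m20 ⊆ -0100,1-100
  m24 ⊆ -1000,11-00
  m28 ⊆ 1-100,11-00,1110-
  m29 ⊆ -1101,111-1,1110-
  m31 ⊆ 111-1 [E]
E = {001-0, 01011, 111-1}

3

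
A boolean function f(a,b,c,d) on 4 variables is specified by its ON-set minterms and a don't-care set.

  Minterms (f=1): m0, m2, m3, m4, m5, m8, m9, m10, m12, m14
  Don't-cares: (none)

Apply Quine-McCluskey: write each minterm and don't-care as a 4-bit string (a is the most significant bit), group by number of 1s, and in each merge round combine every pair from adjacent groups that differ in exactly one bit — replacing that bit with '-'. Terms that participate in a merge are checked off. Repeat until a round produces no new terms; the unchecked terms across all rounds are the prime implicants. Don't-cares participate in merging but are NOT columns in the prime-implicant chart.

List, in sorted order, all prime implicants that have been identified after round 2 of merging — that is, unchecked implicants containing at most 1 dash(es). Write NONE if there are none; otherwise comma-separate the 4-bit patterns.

Round 0: 0000✓ 0010✓ 0011✓ 0100✓ 0101✓ 1000✓ 1001✓ 1010✓ 1100✓ 1110✓
Round 1: -000✓ -010✓ -100✓ 0-00✓ 00-0✓ 001- 010- 1-00✓ 1-10✓ 10-0✓ 100- 11-0✓
Round 2: --00 -0-0 1--0
PIs = {--00, -0-0, 001-, 010-, 1--0, 100-}

001-, 010-, 100-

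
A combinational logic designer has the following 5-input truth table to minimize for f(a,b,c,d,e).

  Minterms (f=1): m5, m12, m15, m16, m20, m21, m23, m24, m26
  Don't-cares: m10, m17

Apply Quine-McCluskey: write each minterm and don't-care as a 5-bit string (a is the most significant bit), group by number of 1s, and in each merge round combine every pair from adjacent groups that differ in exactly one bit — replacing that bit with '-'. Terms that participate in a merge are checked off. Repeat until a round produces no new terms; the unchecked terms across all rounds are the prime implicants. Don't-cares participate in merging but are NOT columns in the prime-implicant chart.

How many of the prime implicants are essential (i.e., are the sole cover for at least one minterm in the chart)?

[col 0] 00101*, 01010*, 01100, 01111, 10000*, 10001*, 10100*, 10101*, 10111*, 11000*, 11010*
[col 1] -0101, -1010, 1-000, 10-00*, 10-01*, 1000-*, 101-1, 1010-*, 110-0
[col 2] 10-0-
Prime implicants: -0101, -1010, 01100, 01111, 1-000, 10-0-, 101-1, 110-0
PI chart (minterm → PIs covering it):
  5 | -0101  (sole → essential)
  12 | 01100  (sole → essential)
  15 | 01111  (sole → essential)
  16 | 1-000,10-0-
  20 | 10-0-  (sole → essential)
  21 | -0101,10-0-,101-1
  23 | 101-1  (sole → essential)
  24 | 1-000,110-0
  26 | -1010,110-0
Essential prime implicants: -0101, 01100, 01111, 10-0-, 101-1

5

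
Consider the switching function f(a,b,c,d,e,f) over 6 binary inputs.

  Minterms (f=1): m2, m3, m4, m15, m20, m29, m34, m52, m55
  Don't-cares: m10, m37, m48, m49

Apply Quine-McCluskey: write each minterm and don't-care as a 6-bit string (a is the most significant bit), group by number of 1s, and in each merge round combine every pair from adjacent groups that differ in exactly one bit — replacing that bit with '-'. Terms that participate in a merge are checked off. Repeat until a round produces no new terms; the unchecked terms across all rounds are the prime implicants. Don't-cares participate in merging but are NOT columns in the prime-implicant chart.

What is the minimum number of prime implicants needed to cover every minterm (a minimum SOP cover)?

7

[col 0] 000010*, 000011*, 000100*, 001010*, 001111, 010100*, 011101, 100010*, 100101, 110000*, 110001*, 110100*, 110111
[col 1] -00010, -10100, 0-0100, 00-010, 00001-, 110-00, 11000-
Prime implicants: -00010, -10100, 0-0100, 00-010, 00001-, 001111, 011101, 100101, 110-00, 11000-, 110111
PI chart (minterm → PIs covering it):
  2 | -00010,00-010,00001-
  3 | 00001-  (sole → essential)
  4 | 0-0100  (sole → essential)
  15 | 001111  (sole → essential)
  20 | -10100,0-0100
  29 | 011101  (sole → essential)
  34 | -00010  (sole → essential)
  52 | -10100,110-00
  55 | 110111  (sole → essential)
Essential prime implicants: -00010, 0-0100, 00001-, 001111, 011101, 110111
Petrick residual → -10100
Minimum SOP uses 7 PIs: b'c'd'ef' + bc'de'f' + a'c'de'f' + a'b'c'd'e + a'b'cdef + a'bcde'f + abc'def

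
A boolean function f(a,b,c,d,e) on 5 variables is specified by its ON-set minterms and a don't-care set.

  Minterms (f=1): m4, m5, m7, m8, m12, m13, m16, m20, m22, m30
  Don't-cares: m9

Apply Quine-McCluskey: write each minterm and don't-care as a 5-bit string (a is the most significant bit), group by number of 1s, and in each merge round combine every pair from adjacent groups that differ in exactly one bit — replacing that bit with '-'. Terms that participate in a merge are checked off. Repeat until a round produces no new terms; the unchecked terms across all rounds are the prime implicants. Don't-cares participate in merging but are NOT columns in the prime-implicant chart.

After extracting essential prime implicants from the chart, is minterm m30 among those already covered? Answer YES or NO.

Round 0: 00100✓ 00101✓ 00111✓ 01000✓ 01001✓ 01100✓ 01101✓ 10000✓ 10100✓ 10110✓ 11110✓
Round 1: -0100 0-100✓ 0-101✓ 001-1 0010-✓ 01-00✓ 01-01✓ 0100-✓ 0110-✓ 1-110 10-00 101-0
Round 2: 0-10- 01-0-
PIs = {-0100, 0-10-, 001-1, 01-0-, 1-110, 10-00, 101-0}
Coverage chart:
  m4: -0100,0-10-
  m5: 0-10-,001-1
  m7: 001-1 ←essential
  m8: 01-0- ←essential
  m12: 0-10-,01-0-
  m13: 0-10-,01-0-
  m16: 10-00 ←essential
  m20: -0100,10-00,101-0
  m22: 1-110,101-0
  m30: 1-110 ←essential
Essential: 001-1, 01-0-, 1-110, 10-00

YES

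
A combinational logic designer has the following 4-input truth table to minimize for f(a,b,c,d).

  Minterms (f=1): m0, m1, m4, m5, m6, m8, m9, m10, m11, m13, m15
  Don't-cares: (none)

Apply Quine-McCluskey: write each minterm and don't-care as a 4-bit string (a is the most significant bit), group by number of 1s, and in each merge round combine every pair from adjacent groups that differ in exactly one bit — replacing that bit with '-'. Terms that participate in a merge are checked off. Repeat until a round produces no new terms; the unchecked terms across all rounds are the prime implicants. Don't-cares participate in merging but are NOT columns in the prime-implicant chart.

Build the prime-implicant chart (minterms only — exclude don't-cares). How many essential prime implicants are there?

3

[col 0] 0000*, 0001*, 0100*, 0101*, 0110*, 1000*, 1001*, 1010*, 1011*, 1101*, 1111*
[col 1] -000*, -001*, -101*, 0-00*, 0-01*, 000-*, 01-0, 010-*, 1-01*, 1-11*, 10-0*, 10-1*, 100-*, 101-*, 11-1*
[col 2] --01, -00-, 0-0-, 1--1, 10--
Prime implicants: --01, -00-, 0-0-, 01-0, 1--1, 10--
PI chart (minterm → PIs covering it):
  0 | -00-,0-0-
  1 | --01,-00-,0-0-
  4 | 0-0-,01-0
  5 | --01,0-0-
  6 | 01-0  (sole → essential)
  8 | -00-,10--
  9 | --01,-00-,1--1,10--
  10 | 10--  (sole → essential)
  11 | 1--1,10--
  13 | --01,1--1
  15 | 1--1  (sole → essential)
Essential prime implicants: 01-0, 1--1, 10--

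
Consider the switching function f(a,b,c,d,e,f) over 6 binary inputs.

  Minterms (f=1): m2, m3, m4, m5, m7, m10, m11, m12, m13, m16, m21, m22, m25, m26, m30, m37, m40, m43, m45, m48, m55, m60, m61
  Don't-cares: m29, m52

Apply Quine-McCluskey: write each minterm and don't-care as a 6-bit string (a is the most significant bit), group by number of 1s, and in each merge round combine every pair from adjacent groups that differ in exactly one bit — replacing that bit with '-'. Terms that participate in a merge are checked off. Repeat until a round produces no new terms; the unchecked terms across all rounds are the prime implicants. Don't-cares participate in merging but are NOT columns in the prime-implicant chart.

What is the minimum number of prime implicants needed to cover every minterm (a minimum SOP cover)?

size-2^0 implicants → 000010(✓)  000011(✓)  000100(✓)  000101(✓)  000111(✓)  001010(✓)  001011(✓)  001100(✓)  001101(✓)  010000(✓)  010101(✓)  010110(✓)  011001(✓)  011010(✓)  011101(✓)  011110(✓)  100101(✓)  101000  101011(✓)  101101(✓)  110000(✓)  110100(✓)  110111  111100(✓)  111101(✓)
size-2^1 implicants → -00101(✓)  -01011  -01101(✓)  -10000  -11101(✓)  0-0101(✓)  0-1010  0-1101(✓)  00-010(✓)  00-011(✓)  00-100(✓)  00-101(✓)  000-11  00001-(✓)  0001-1  00010-(✓)  00101-(✓)  00110-(✓)  01-101(✓)  01-110  011-01  011-10  1-1101(✓)  10-101(✓)  11-100  110-00  11110-
size-2^2 implicants → --1101  -0-101  0--101  00-01-  00-10-
Unchecked terms (primes): --1101, -0-101, -01011, -10000, 0--101, 0-1010, 00-01-, 00-10-, 000-11, 0001-1, 01-110, 011-01, 011-10, 101000, 11-100, 110-00, 110111, 11110-
Minterm coverage:
  m2 ⊆ 00-01- [E]
  m3 ⊆ 00-01-,000-11
  m4 ⊆ 00-10- [E]
  m5 ⊆ -0-101,0--101,00-10-,0001-1
  m7 ⊆ 000-11,0001-1
  m10 ⊆ 0-1010,00-01-
  m11 ⊆ -01011,00-01-
  m12 ⊆ 00-10- [E]
  m13 ⊆ --1101,-0-101,0--101,00-10-
  m16 ⊆ -10000 [E]
  m21 ⊆ 0--101 [E]
  m22 ⊆ 01-110 [E]
  m25 ⊆ 011-01 [E]
  m26 ⊆ 0-1010,011-10
  m30 ⊆ 01-110,011-10
  m37 ⊆ -0-101 [E]
  m40 ⊆ 101000 [E]
  m43 ⊆ -01011 [E]
  m45 ⊆ --1101,-0-101
  m48 ⊆ -10000,110-00
  m55 ⊆ 110111 [E]
  m60 ⊆ 11-100,11110-
  m61 ⊆ --1101,11110-
E = {-0-101, -01011, -10000, 0--101, 00-01-, 00-10-, 01-110, 011-01, 101000, 110111}
Petrick residual → 0-1010, 000-11, 11110-
Cover = b'de'f + b'cd'ef + bc'd'e'f' + a'de'f + a'cd'ef' + a'b'd'e + a'b'de' + a'b'c'ef + a'bdef' + a'bce'f + ab'cd'e'f' + abc'def + abcde'  |cover|=13

13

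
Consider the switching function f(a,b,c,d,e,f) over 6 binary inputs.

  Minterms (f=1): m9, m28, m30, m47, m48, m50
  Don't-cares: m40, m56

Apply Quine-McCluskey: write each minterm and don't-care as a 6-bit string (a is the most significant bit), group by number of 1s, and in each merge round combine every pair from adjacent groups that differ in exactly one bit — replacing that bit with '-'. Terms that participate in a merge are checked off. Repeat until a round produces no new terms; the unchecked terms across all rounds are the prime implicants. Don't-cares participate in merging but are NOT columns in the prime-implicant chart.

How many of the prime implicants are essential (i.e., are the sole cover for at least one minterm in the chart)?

4

size-2^0 implicants → 001001  011100(✓)  011110(✓)  101000(✓)  101111  110000(✓)  110010(✓)  111000(✓)
size-2^1 implicants → 0111-0  1-1000  11-000  1100-0
Unchecked terms (primes): 001001, 0111-0, 1-1000, 101111, 11-000, 1100-0
Minterm coverage:
  m9 ⊆ 001001 [E]
  m28 ⊆ 0111-0 [E]
  m30 ⊆ 0111-0 [E]
  m47 ⊆ 101111 [E]
  m48 ⊆ 11-000,1100-0
  m50 ⊆ 1100-0 [E]
E = {001001, 0111-0, 101111, 1100-0}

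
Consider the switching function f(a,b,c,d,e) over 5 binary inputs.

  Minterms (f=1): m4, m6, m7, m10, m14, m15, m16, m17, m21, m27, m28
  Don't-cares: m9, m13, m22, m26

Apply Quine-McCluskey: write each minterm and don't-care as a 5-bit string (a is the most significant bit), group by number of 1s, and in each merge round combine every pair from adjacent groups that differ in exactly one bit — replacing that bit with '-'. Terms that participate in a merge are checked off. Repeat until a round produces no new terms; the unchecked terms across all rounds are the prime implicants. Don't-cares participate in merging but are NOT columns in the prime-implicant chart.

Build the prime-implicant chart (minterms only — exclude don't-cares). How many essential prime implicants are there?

size-2^0 implicants → 00100(✓)  00110(✓)  00111(✓)  01001(✓)  01010(✓)  01101(✓)  01110(✓)  01111(✓)  10000(✓)  10001(✓)  10101(✓)  10110(✓)  11010(✓)  11011(✓)  11100
size-2^1 implicants → -0110  -1010  0-110(✓)  0-111(✓)  001-0  0011-(✓)  01-01  01-10  011-1  0111-(✓)  10-01  1000-  1101-
size-2^2 implicants → 0-11-
Unchecked terms (primes): -0110, -1010, 0-11-, 001-0, 01-01, 01-10, 011-1, 10-01, 1000-, 1101-, 11100
Minterm coverage:
  m4 ⊆ 001-0 [E]
  m6 ⊆ -0110,0-11-,001-0
  m7 ⊆ 0-11- [E]
  m10 ⊆ -1010,01-10
  m14 ⊆ 0-11-,01-10
  m15 ⊆ 0-11-,011-1
  m16 ⊆ 1000- [E]
  m17 ⊆ 10-01,1000-
  m21 ⊆ 10-01 [E]
  m27 ⊆ 1101- [E]
  m28 ⊆ 11100 [E]
E = {0-11-, 001-0, 10-01, 1000-, 1101-, 11100}

6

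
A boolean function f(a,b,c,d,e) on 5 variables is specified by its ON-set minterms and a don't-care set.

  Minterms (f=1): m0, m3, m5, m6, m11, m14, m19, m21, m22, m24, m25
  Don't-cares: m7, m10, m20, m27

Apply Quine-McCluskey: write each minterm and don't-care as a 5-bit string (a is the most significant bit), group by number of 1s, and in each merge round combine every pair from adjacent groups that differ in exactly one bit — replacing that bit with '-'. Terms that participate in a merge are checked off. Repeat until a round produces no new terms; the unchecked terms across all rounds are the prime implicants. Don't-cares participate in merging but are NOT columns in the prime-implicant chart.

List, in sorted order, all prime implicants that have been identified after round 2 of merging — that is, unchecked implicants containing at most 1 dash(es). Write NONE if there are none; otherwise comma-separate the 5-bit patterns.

[col 0] 00000, 00011*, 00101*, 00110*, 00111*, 01010*, 01011*, 01110*, 10011*, 10100*, 10101*, 10110*, 11000*, 11001*, 11011*
[col 1] -0011*, -0101, -0110, -1011*, 0-011*, 0-110, 00-11, 001-1, 0011-, 01-10, 0101-, 1-011*, 101-0, 1010-, 110-1, 1100-
[col 2] --011
Prime implicants: --011, -0101, -0110, 0-110, 00-11, 00000, 001-1, 0011-, 01-10, 0101-, 101-0, 1010-, 110-1, 1100-

-0101, -0110, 0-110, 00-11, 00000, 001-1, 0011-, 01-10, 0101-, 101-0, 1010-, 110-1, 1100-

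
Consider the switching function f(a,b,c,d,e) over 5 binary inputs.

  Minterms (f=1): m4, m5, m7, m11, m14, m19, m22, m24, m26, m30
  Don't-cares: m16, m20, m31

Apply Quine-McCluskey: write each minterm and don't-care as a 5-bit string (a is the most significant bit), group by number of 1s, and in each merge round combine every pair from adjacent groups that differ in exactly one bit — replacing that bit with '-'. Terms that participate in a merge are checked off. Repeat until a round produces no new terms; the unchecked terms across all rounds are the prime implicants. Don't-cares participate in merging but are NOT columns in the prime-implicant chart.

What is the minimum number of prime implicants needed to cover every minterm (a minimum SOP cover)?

7

Round 0: 00100✓ 00101✓ 00111✓ 01011 01110✓ 10000✓ 10011 10100✓ 10110✓ 11000✓ 11010✓ 11110✓ 11111✓
Round 1: -0100 -1110 001-1 0010- 1-000 1-110 10-00 101-0 11-10 110-0 1111-
PIs = {-0100, -1110, 001-1, 0010-, 01011, 1-000, 1-110, 10-00, 10011, 101-0, 11-10, 110-0, 1111-}
Coverage chart:
  m4: -0100,0010-
  m5: 001-1,0010-
  m7: 001-1 ←essential
  m11: 01011 ←essential
  m14: -1110 ←essential
  m19: 10011 ←essential
  m22: 1-110,101-0
  m24: 1-000,110-0
  m26: 11-10,110-0
  m30: -1110,1-110,11-10,1111-
Essential: -1110, 001-1, 01011, 10011
Petrick residual → -0100, 1-110, 110-0
Min cover (7 terms): b'cd'e' + bcde' + a'b'ce + a'bc'de + acde' + ab'c'de + abc'e'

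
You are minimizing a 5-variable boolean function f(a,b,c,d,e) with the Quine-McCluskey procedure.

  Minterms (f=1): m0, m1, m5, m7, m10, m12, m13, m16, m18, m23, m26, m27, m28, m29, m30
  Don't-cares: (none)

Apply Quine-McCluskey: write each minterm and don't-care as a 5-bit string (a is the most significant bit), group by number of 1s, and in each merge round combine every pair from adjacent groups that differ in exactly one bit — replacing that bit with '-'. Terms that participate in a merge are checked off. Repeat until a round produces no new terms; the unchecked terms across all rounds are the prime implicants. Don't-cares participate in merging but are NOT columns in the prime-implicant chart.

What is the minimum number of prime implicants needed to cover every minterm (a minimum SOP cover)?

8

[col 0] 00000*, 00001*, 00101*, 00111*, 01010*, 01100*, 01101*, 10000*, 10010*, 10111*, 11010*, 11011*, 11100*, 11101*, 11110*
[col 1] -0000, -0111, -1010, -1100*, -1101*, 0-101, 00-01, 0000-, 001-1, 0110-*, 1-010, 100-0, 11-10, 1101-, 111-0, 1110-*
[col 2] -110-
Prime implicants: -0000, -0111, -1010, -110-, 0-101, 00-01, 0000-, 001-1, 1-010, 100-0, 11-10, 1101-, 111-0
PI chart (minterm → PIs covering it):
  0 | -0000,0000-
  1 | 00-01,0000-
  5 | 0-101,00-01,001-1
  7 | -0111,001-1
  10 | -1010  (sole → essential)
  12 | -110-  (sole → essential)
  13 | -110-,0-101
  16 | -0000,100-0
  18 | 1-010,100-0
  23 | -0111  (sole → essential)
  26 | -1010,1-010,11-10,1101-
  27 | 1101-  (sole → essential)
  28 | -110-,111-0
  29 | -110-  (sole → essential)
  30 | 11-10,111-0
Essential prime implicants: -0111, -1010, -110-, 1101-
Petrick residual → -0000, 00-01, 1-010, 11-10
Minimum SOP uses 8 PIs: b'c'd'e' + b'cde + bc'de' + bcd' + a'b'd'e + ac'de' + abde' + abc'd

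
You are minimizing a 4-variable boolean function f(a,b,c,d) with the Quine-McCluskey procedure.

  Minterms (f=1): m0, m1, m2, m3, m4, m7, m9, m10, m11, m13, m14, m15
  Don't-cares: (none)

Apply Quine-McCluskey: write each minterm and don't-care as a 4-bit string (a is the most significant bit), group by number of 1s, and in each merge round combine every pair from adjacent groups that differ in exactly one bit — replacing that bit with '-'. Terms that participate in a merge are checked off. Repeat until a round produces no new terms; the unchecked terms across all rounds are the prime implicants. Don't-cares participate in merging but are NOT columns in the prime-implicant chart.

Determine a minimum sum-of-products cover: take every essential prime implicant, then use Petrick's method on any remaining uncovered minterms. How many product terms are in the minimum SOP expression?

Round 0: 0000✓ 0001✓ 0010✓ 0011✓ 0100✓ 0111✓ 1001✓ 1010✓ 1011✓ 1101✓ 1110✓ 1111✓
Round 1: -001✓ -010✓ -011✓ -111✓ 0-00 0-11✓ 00-0✓ 00-1✓ 000-✓ 001-✓ 1-01✓ 1-10✓ 1-11✓ 10-1✓ 101-✓ 11-1✓ 111-✓
Round 2: --11 -0-1 -01- 00-- 1--1 1-1-
PIs = {--11, -0-1, -01-, 0-00, 00--, 1--1, 1-1-}
Coverage chart:
  m0: 0-00,00--
  m1: -0-1,00--
  m2: -01-,00--
  m3: --11,-0-1,-01-,00--
  m4: 0-00 ←essential
  m7: --11 ←essential
  m9: -0-1,1--1
  m10: -01-,1-1-
  m11: --11,-0-1,-01-,1--1,1-1-
  m13: 1--1 ←essential
  m14: 1-1- ←essential
  m15: --11,1--1,1-1-
Essential: --11, 0-00, 1--1, 1-1-
Petrick residual → 00--
Min cover (5 terms): cd + a'c'd' + a'b' + ad + ac

5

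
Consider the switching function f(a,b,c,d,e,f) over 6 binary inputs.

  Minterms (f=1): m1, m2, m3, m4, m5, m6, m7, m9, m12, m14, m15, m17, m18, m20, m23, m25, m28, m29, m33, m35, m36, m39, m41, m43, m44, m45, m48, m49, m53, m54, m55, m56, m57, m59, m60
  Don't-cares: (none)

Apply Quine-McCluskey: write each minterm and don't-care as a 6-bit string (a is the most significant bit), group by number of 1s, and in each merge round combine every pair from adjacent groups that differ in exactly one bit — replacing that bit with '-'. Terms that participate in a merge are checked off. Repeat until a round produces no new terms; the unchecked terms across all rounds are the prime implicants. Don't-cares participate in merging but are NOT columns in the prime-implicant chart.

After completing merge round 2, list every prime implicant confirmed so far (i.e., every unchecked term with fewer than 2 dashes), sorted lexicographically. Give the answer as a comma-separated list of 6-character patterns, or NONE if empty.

0-0010, 011-01, 01110-, 101-01, 10110-, 110-01, 1101-1, 11011-, 111-00

Round 0: 000001✓ 000010✓ 000011✓ 000100✓ 000101✓ 000110✓ 000111✓ 001001✓ 001100✓ 001110✓ 001111✓ 010001✓ 010010✓ 010100✓ 010111✓ 011001✓ 011100✓ 011101✓ 100001✓ 100011✓ 100100✓ 100111✓ 101001✓ 101011✓ 101100✓ 101101✓ 110000✓ 110001✓ 110101✓ 110110✓ 110111✓ 111000✓ 111001✓ 111011✓ 111100✓
Round 1: -00001✓ -00011✓ -00100✓ -00111✓ -01001✓ -01100✓ -10001✓ -10111✓ -11001✓ -11100✓ 0-0001✓ 0-0010 0-0100✓ 0-0111✓ 0-1001✓ 0-1100✓ 00-001✓ 00-100✓ 00-110✓ 00-111✓ 000-01✓ 000-10✓ 000-11✓ 0000-1✓ 00001-✓ 0001-0✓ 0001-1✓ 00010-✓ 00011-✓ 0011-0✓ 00111-✓ 01-001✓ 01-100✓ 011-01 01110- 1-0001✓ 1-0111✓ 1-1001✓ 1-1011✓ 1-1100✓ 10-001✓ 10-011✓ 10-100✓ 100-11✓ 1000-1✓ 101-01 1010-1✓ 10110- 11-000✓ 11-001✓ 110-01 11000-✓ 1101-1 11011- 111-00 1110-1✓ 11100-✓
Round 2: --0001✓ --0111 --1001✓ --1100 -0-001✓ -0-100 -00-11 -000-1 -1-001✓ 0--001✓ 0--100 00-1-0 00-11- 000--1 000-1- 0001-- 1--001✓ 1-10-1 10-0-1 11-00-
Round 3: ---001
PIs = {---001, --0111, --1100, -0-100, -00-11, -000-1, 0--100, 0-0010, 00-1-0, 00-11-, 000--1, 000-1-, 0001--, 011-01, 01110-, 1-10-1, 10-0-1, 101-01, 10110-, 11-00-, 110-01, 1101-1, 11011-, 111-00}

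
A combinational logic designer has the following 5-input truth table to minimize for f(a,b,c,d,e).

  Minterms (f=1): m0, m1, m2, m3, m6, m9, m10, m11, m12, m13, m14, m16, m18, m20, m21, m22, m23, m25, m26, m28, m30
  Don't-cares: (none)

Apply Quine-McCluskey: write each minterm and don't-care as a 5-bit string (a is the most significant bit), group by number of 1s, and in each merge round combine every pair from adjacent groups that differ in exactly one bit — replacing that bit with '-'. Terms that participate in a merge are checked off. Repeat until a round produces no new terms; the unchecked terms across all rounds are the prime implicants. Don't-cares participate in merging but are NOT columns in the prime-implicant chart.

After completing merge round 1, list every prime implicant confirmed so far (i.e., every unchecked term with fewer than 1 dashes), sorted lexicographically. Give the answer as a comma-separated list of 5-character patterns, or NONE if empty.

NONE

Round 0: 00000✓ 00001✓ 00010✓ 00011✓ 00110✓ 01001✓ 01010✓ 01011✓ 01100✓ 01101✓ 01110✓ 10000✓ 10010✓ 10100✓ 10101✓ 10110✓ 10111✓ 11001✓ 11010✓ 11100✓ 11110✓
Round 1: -0000✓ -0010✓ -0110✓ -1001 -1010✓ -1100✓ -1110✓ 0-001✓ 0-010✓ 0-011✓ 0-110✓ 00-10✓ 000-0✓ 000-1✓ 0000-✓ 0001-✓ 01-01 01-10✓ 010-1✓ 0101-✓ 011-0✓ 0110- 1-010✓ 1-100✓ 1-110✓ 10-00✓ 10-10✓ 100-0✓ 101-0✓ 101-1✓ 1010-✓ 1011-✓ 11-10✓ 111-0✓
Round 2: --010✓ --110✓ -0-10✓ -00-0 -1-10✓ -11-0 0--10✓ 0-0-1 0-01- 000-- 1--10✓ 1-1-0 10--0 101--
Round 3: ---10
PIs = {---10, -00-0, -1001, -11-0, 0-0-1, 0-01-, 000--, 01-01, 0110-, 1-1-0, 10--0, 101--}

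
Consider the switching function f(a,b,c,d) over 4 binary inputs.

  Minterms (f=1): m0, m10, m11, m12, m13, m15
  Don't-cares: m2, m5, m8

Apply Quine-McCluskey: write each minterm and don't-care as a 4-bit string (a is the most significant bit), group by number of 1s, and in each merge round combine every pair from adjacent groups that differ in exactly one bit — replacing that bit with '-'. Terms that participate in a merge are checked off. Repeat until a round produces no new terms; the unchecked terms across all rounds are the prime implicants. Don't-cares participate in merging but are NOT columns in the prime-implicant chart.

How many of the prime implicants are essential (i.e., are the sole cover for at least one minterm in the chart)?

Round 0: 0000✓ 0010✓ 0101✓ 1000✓ 1010✓ 1011✓ 1100✓ 1101✓ 1111✓
Round 1: -000✓ -010✓ -101 00-0✓ 1-00 1-11 10-0✓ 101- 11-1 110-
Round 2: -0-0
PIs = {-0-0, -101, 1-00, 1-11, 101-, 11-1, 110-}
Coverage chart:
  m0: -0-0 ←essential
  m10: -0-0,101-
  m11: 1-11,101-
  m12: 1-00,110-
  m13: -101,11-1,110-
  m15: 1-11,11-1
Essential: -0-0

1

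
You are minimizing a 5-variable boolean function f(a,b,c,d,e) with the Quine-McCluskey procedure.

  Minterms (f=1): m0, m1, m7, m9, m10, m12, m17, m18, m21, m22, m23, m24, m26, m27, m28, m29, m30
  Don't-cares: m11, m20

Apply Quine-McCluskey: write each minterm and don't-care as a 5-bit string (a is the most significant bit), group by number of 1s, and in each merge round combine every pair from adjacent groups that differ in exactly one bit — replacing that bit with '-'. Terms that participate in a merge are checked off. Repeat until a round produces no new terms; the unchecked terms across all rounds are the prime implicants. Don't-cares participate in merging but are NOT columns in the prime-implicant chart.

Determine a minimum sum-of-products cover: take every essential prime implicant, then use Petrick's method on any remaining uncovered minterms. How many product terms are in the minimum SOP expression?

9

[col 0] 00000*, 00001*, 00111*, 01001*, 01010*, 01011*, 01100*, 10001*, 10010*, 10100*, 10101*, 10110*, 10111*, 11000*, 11010*, 11011*, 11100*, 11101*, 11110*
[col 1] -0001, -0111, -1010*, -1011*, -1100, 0-001, 0000-, 010-1, 0101-*, 1-010*, 1-100*, 1-101*, 1-110*, 10-01, 10-10*, 101-0*, 101-1*, 1010-*, 1011-*, 11-00*, 11-10*, 110-0*, 1101-*, 111-0*, 1110-*
[col 2] -101-, 1--10, 1-1-0, 1-10-, 101--, 11--0
Prime implicants: -0001, -0111, -101-, -1100, 0-001, 0000-, 010-1, 1--10, 1-1-0, 1-10-, 10-01, 101--, 11--0
PI chart (minterm → PIs covering it):
  0 | 0000-  (sole → essential)
  1 | -0001,0-001,0000-
  7 | -0111  (sole → essential)
  9 | 0-001,010-1
  10 | -101-  (sole → essential)
  12 | -1100  (sole → essential)
  17 | -0001,10-01
  18 | 1--10  (sole → essential)
  21 | 1-10-,10-01,101--
  22 | 1--10,1-1-0,101--
  23 | -0111,101--
  24 | 11--0  (sole → essential)
  26 | -101-,1--10,11--0
  27 | -101-  (sole → essential)
  28 | -1100,1-1-0,1-10-,11--0
  29 | 1-10-  (sole → essential)
  30 | 1--10,1-1-0,11--0
Essential prime implicants: -0111, -101-, -1100, 0000-, 1--10, 1-10-, 11--0
Petrick residual → -0001, 0-001
Minimum SOP uses 9 PIs: b'c'd'e + b'cde + bc'd + bcd'e' + a'c'd'e + a'b'c'd' + ade' + acd' + abe'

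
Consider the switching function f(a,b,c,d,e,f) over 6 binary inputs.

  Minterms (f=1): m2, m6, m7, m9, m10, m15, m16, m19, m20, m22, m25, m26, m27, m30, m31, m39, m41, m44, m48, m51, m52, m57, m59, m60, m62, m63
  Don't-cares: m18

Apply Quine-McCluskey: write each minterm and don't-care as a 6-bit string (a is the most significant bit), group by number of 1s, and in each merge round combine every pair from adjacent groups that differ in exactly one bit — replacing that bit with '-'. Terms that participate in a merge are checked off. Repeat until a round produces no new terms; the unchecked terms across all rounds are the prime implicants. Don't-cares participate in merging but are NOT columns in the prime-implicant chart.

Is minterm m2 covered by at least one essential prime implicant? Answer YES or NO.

YES

[col 0] 000010*, 000110*, 000111*, 001001*, 001010*, 001111*, 010000*, 010010*, 010011*, 010100*, 010110*, 011001*, 011010*, 011011*, 011110*, 011111*, 100111*, 101001*, 101100*, 110000*, 110011*, 110100*, 111001*, 111011*, 111100*, 111110*, 111111*
[col 1] -00111, -01001*, -10000*, -10011*, -10100*, -11001*, -11011*, -11110*, -11111*, 0-0010*, 0-0110*, 0-1001*, 0-1010*, 0-1111, 00-010*, 00-111, 000-10*, 00011-, 01-010*, 01-011*, 01-110*, 010-00*, 010-10*, 0100-0*, 01001-*, 0101-0*, 011-10*, 011-11*, 0110-1*, 01101-*, 01111-*, 1-1001*, 1-1100, 11-011*, 11-100, 110-00*, 111-11*, 1110-1*, 1111-0, 11111-*
[col 2] --1001, -1-011, -10-00, -11-11, -110-1, -1111-, 0--010, 0-0-10, 01--10, 01-01-, 010--0, 011-1-
Prime implicants: --1001, -00111, -1-011, -10-00, -11-11, -110-1, -1111-, 0--010, 0-0-10, 0-1111, 00-111, 00011-, 01--10, 01-01-, 010--0, 011-1-, 1-1100, 11-100, 1111-0
PI chart (minterm → PIs covering it):
  2 | 0--010,0-0-10
  6 | 0-0-10,00011-
  7 | -00111,00-111,00011-
  9 | --1001  (sole → essential)
  10 | 0--010  (sole → essential)
  15 | 0-1111,00-111
  16 | -10-00,010--0
  19 | -1-011,01-01-
  20 | -10-00,010--0
  22 | 0-0-10,01--10,010--0
  25 | --1001,-110-1
  26 | 0--010,01--10,01-01-,011-1-
  27 | -1-011,-11-11,-110-1,01-01-,011-1-
  30 | -1111-,01--10,011-1-
  31 | -11-11,-1111-,0-1111,011-1-
  39 | -00111  (sole → essential)
  41 | --1001  (sole → essential)
  44 | 1-1100  (sole → essential)
  48 | -10-00  (sole → essential)
  51 | -1-011  (sole → essential)
  52 | -10-00,11-100
  57 | --1001,-110-1
  59 | -1-011,-11-11,-110-1
  60 | 1-1100,11-100,1111-0
  62 | -1111-,1111-0
  63 | -11-11,-1111-
Essential prime implicants: --1001, -00111, -1-011, -10-00, 0--010, 1-1100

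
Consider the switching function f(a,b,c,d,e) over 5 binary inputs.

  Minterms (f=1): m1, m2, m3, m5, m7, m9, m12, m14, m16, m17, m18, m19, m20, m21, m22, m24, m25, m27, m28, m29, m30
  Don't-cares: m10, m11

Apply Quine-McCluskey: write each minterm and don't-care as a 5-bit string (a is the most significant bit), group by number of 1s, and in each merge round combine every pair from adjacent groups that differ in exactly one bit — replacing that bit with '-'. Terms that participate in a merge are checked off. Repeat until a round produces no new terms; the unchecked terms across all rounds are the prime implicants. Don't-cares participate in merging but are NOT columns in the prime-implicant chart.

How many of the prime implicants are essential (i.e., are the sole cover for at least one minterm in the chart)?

Round 0: 00001✓ 00010✓ 00011✓ 00101✓ 00111✓ 01001✓ 01010✓ 01011✓ 01100✓ 01110✓ 10000✓ 10001✓ 10010✓ 10011✓ 10100✓ 10101✓ 10110✓ 11000✓ 11001✓ 11011✓ 11100✓ 11101✓ 11110✓
Round 1: -0001✓ -0010✓ -0011✓ -0101✓ -1001✓ -1011✓ -1100✓ -1110✓ 0-001✓ 0-010✓ 0-011✓ 00-01✓ 00-11✓ 000-1✓ 0001-✓ 001-1✓ 01-10 010-1✓ 0101-✓ 011-0✓ 1-000✓ 1-001✓ 1-011✓ 1-100✓ 1-101✓ 1-110✓ 10-00✓ 10-01✓ 10-10✓ 100-0✓ 100-1✓ 1000-✓ 1001-✓ 101-0✓ 1010-✓ 11-00✓ 11-01✓ 110-1✓ 1100-✓ 111-0✓ 1110-✓
Round 2: --001✓ --011✓ -0-01 -00-1✓ -001- -10-1✓ -11-0 0-0-1✓ 0-01- 00--1 1--00✓ 1--01✓ 1-0-1✓ 1-00-✓ 1-1-0 1-10-✓ 10--0 10-0-✓ 100-- 11-0-✓
Round 3: --0-1 1--0-
PIs = {--0-1, -0-01, -001-, -11-0, 0-01-, 00--1, 01-10, 1--0-, 1-1-0, 10--0, 100--}
Coverage chart:
  m1: --0-1,-0-01,00--1
  m2: -001-,0-01-
  m3: --0-1,-001-,0-01-,00--1
  m5: -0-01,00--1
  m7: 00--1 ←essential
  m9: --0-1 ←essential
  m12: -11-0 ←essential
  m14: -11-0,01-10
  m16: 1--0-,10--0,100--
  m17: --0-1,-0-01,1--0-,100--
  m18: -001-,10--0,100--
  m19: --0-1,-001-,100--
  m20: 1--0-,1-1-0,10--0
  m21: -0-01,1--0-
  m22: 1-1-0,10--0
  m24: 1--0- ←essential
  m25: --0-1,1--0-
  m27: --0-1 ←essential
  m28: -11-0,1--0-,1-1-0
  m29: 1--0- ←essential
  m30: -11-0,1-1-0
Essential: --0-1, -11-0, 00--1, 1--0-

4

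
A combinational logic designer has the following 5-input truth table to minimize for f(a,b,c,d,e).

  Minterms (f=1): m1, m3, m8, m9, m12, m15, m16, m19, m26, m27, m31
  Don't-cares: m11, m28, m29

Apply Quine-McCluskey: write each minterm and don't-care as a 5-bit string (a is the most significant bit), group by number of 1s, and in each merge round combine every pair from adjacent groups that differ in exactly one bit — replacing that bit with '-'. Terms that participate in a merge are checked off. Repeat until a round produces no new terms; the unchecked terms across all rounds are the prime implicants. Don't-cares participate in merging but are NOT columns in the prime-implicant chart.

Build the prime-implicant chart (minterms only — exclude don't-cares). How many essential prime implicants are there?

Round 0: 00001✓ 00011✓ 01000✓ 01001✓ 01011✓ 01100✓ 01111✓ 10000 10011✓ 11010✓ 11011✓ 11100✓ 11101✓ 11111✓
Round 1: -0011✓ -1011✓ -1100 -1111✓ 0-001✓ 0-011✓ 000-1✓ 01-00 01-11✓ 010-1✓ 0100- 1-011✓ 11-11✓ 1101- 111-1 1110-
Round 2: --011 -1-11 0-0-1
PIs = {--011, -1-11, -1100, 0-0-1, 01-00, 0100-, 10000, 1101-, 111-1, 1110-}
Coverage chart:
  m1: 0-0-1 ←essential
  m3: --011,0-0-1
  m8: 01-00,0100-
  m9: 0-0-1,0100-
  m12: -1100,01-00
  m15: -1-11 ←essential
  m16: 10000 ←essential
  m19: --011 ←essential
  m26: 1101- ←essential
  m27: --011,-1-11,1101-
  m31: -1-11,111-1
Essential: --011, -1-11, 0-0-1, 10000, 1101-

5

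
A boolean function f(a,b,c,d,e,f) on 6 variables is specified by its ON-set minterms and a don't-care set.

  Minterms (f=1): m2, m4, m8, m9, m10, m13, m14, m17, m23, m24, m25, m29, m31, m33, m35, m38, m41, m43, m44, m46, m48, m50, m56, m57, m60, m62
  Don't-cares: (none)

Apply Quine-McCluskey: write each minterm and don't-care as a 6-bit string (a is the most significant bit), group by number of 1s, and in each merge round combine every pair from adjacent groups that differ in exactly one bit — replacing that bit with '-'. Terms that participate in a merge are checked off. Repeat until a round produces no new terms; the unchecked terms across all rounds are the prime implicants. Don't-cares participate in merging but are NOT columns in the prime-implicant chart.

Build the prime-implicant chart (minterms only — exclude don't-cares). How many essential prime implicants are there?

9

[col 0] 000010*, 000100, 001000*, 001001*, 001010*, 001101*, 001110*, 010001*, 010111*, 011000*, 011001*, 011101*, 011111*, 100001*, 100011*, 100110*, 101001*, 101011*, 101100*, 101110*, 110000*, 110010*, 111000*, 111001*, 111100*, 111110*
[col 1] -01001*, -01110, -11000*, -11001*, 0-1000*, 0-1001*, 0-1101*, 00-010, 001-01*, 001-10, 0010-0, 00100-*, 01-001, 01-111, 011-01*, 01100-*, 0111-1, 1-1001*, 1-1100*, 1-1110*, 10-001*, 10-011*, 10-110, 1000-1*, 1010-1*, 1011-0*, 11-000, 1100-0, 111-00, 11100-*, 1111-0*
[col 2] --1001, -1100-, 0-1-01, 0-100-, 1-11-0, 10-0-1
Prime implicants: --1001, -01110, -1100-, 0-1-01, 0-100-, 00-010, 000100, 001-10, 0010-0, 01-001, 01-111, 0111-1, 1-11-0, 10-0-1, 10-110, 11-000, 1100-0, 111-00
PI chart (minterm → PIs covering it):
  2 | 00-010  (sole → essential)
  4 | 000100  (sole → essential)
  8 | 0-100-,0010-0
  9 | --1001,0-1-01,0-100-
  10 | 00-010,001-10,0010-0
  13 | 0-1-01  (sole → essential)
  14 | -01110,001-10
  17 | 01-001  (sole → essential)
  23 | 01-111  (sole → essential)
  24 | -1100-,0-100-
  25 | --1001,-1100-,0-1-01,0-100-,01-001
  29 | 0-1-01,0111-1
  31 | 01-111,0111-1
  33 | 10-0-1  (sole → essential)
  35 | 10-0-1  (sole → essential)
  38 | 10-110  (sole → essential)
  41 | --1001,10-0-1
  43 | 10-0-1  (sole → essential)
  44 | 1-11-0  (sole → essential)
  46 | -01110,1-11-0,10-110
  48 | 11-000,1100-0
  50 | 1100-0  (sole → essential)
  56 | -1100-,11-000,111-00
  57 | --1001,-1100-
  60 | 1-11-0,111-00
  62 | 1-11-0  (sole → essential)
Essential prime implicants: 0-1-01, 00-010, 000100, 01-001, 01-111, 1-11-0, 10-0-1, 10-110, 1100-0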